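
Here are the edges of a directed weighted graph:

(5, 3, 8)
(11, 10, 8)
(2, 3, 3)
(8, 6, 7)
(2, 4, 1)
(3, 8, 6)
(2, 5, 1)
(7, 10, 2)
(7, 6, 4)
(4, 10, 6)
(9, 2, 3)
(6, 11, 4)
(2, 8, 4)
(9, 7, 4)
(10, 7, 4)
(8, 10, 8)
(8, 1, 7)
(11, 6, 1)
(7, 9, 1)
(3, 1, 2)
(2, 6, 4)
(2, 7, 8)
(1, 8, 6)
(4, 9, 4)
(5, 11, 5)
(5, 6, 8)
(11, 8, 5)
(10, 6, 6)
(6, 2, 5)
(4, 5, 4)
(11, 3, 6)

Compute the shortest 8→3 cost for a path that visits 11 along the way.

Best 8 to 11: 8–6–11 costing 11
Best 11 to 3: 11–3 costing 6
Total via 11: 11 + 6 = 17.

17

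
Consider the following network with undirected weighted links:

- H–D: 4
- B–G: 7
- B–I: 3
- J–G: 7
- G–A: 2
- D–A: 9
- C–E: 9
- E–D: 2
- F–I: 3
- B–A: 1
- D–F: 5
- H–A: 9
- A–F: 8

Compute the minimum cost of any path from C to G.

Candidate routes:
C - E - D - A - G: 9+2+9+2 = 22
C - E - D - F - I - B - A - G: 9+2+5+3+3+1+2 = 25
The minimum is 22 via C - E - D - A - G.

22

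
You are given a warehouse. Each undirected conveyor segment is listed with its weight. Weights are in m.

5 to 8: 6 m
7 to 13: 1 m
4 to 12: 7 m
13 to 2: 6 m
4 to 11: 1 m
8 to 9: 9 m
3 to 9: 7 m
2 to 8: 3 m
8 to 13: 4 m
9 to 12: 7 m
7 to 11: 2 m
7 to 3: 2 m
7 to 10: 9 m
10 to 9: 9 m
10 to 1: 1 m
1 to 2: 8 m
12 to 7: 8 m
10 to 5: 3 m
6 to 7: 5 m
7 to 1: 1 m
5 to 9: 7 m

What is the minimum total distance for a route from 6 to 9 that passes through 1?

Shortest 6→1: 6–7–1 = 6
Shortest 1→9: 1–10–9 = 10
Total via 1: 6 + 10 = 16 m.

16 m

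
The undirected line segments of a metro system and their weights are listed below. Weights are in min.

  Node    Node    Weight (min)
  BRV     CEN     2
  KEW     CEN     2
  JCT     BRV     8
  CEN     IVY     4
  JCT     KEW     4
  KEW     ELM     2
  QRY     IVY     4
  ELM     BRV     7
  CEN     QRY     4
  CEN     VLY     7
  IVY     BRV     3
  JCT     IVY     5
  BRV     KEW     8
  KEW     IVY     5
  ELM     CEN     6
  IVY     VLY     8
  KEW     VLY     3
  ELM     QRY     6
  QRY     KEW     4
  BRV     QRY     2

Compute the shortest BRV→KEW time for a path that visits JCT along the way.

12 min

Shortest BRV→JCT: BRV → JCT = 8
Shortest JCT→KEW: JCT → KEW = 4
Total via JCT: 8 + 4 = 12 min.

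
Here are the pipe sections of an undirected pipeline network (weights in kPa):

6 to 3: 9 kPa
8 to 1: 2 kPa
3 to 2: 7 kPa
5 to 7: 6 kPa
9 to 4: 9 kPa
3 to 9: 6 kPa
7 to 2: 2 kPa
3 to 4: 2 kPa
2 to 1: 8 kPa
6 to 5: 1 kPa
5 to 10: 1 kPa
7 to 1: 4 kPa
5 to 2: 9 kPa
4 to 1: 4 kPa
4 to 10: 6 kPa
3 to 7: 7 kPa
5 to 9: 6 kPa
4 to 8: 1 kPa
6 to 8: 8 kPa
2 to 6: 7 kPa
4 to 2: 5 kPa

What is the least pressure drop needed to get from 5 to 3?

9 kPa

Settle nodes by increasing distance from 5:
5: 0
6: 1  (via 5)
10: 1  (via 5)
7: 6  (via 5)
9: 6  (via 5)
4: 7  (via 10)
2: 8  (via 6)
8: 8  (via 4)
3: 9  (via 4)
Shortest route: 5–10–4–3 = 9 kPa.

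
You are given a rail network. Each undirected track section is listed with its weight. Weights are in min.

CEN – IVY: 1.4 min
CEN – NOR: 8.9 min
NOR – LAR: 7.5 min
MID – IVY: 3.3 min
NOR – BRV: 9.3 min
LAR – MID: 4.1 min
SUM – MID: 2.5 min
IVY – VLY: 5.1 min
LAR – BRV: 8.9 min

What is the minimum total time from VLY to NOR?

15.4 min

Shortest distances from VLY:
VLY: 0
IVY: 5.1  (via VLY)
CEN: 6.5  (via IVY)
MID: 8.4  (via IVY)
SUM: 10.9  (via MID)
LAR: 12.5  (via MID)
NOR: 15.4  (via CEN)
Shortest route: VLY–IVY–CEN–NOR = 15.4 min.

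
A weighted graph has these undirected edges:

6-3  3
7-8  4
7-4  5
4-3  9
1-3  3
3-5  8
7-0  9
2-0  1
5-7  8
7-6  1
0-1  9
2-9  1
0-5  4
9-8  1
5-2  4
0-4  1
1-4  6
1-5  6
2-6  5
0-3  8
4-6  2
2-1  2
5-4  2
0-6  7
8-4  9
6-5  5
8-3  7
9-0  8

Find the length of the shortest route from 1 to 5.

6

Candidate routes:
1 - 4 - 5: 6+2 = 8
1 - 2 - 0 - 5: 2+1+4 = 7
1 - 5: 6 = 6
1 - 3 - 6 - 4 - 5: 3+3+2+2 = 10
Cheapest is 1 - 5 at 6.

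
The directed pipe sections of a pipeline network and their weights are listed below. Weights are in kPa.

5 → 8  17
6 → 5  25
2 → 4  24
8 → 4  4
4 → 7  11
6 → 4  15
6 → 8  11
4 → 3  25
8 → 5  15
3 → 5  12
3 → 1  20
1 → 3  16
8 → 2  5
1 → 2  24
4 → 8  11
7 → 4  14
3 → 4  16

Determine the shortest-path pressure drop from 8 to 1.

Running Dijkstra from 8:
8: 0
4: 4  (via 8)
2: 5  (via 8)
5: 15  (via 8)
7: 15  (via 4)
3: 29  (via 4)
1: 49  (via 3)
Shortest route: 8–4–3–1 = 49 kPa.

49 kPa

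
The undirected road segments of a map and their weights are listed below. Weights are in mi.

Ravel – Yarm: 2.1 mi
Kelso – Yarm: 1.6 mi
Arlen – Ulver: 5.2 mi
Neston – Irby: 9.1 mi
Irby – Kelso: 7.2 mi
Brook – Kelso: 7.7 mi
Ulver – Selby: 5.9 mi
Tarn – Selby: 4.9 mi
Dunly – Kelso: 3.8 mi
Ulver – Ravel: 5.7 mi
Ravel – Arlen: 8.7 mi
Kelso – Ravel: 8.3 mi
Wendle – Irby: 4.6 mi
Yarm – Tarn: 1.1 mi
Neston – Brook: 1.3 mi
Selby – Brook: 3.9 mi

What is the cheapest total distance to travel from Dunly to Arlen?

16.2 mi

Settle nodes by increasing distance from Dunly:
Dunly: 0
Kelso: 3.8  (via Dunly)
Yarm: 5.4  (via Kelso)
Tarn: 6.5  (via Yarm)
Ravel: 7.5  (via Yarm)
Irby: 11  (via Kelso)
Selby: 11.4  (via Tarn)
Brook: 11.5  (via Kelso)
Neston: 12.8  (via Brook)
Ulver: 13.2  (via Ravel)
Wendle: 15.6  (via Irby)
Arlen: 16.2  (via Ravel)
Shortest route: Dunly–Kelso–Yarm–Ravel–Arlen = 16.2 mi.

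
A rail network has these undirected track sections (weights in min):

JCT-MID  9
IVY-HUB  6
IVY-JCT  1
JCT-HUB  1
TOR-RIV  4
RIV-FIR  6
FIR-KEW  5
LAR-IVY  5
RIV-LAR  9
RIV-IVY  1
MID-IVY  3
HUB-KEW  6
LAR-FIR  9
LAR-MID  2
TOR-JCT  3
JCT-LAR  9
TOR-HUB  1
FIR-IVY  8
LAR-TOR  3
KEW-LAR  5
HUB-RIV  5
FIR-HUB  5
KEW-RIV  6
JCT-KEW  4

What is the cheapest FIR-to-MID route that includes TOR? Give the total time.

11 min

Shortest FIR→TOR: FIR–HUB–TOR = 6
Best TOR to MID: TOR–LAR–MID costing 5
Total via TOR: 6 + 5 = 11 min.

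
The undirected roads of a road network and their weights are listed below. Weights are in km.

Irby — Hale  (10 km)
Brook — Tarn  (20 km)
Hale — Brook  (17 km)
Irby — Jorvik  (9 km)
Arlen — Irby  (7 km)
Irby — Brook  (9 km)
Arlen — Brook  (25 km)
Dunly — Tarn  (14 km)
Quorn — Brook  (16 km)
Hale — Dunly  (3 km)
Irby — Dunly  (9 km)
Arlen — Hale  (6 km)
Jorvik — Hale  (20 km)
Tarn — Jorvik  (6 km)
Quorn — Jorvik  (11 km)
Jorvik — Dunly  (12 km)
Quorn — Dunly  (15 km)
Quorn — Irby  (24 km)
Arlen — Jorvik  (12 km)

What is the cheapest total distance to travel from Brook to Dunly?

18 km

Shortest distances from Brook:
Brook: 0
Irby: 9  (via Brook)
Quorn: 16  (via Brook)
Arlen: 16  (via Irby)
Hale: 17  (via Brook)
Jorvik: 18  (via Irby)
Dunly: 18  (via Irby)
Shortest route: Brook → Irby → Dunly = 18 km.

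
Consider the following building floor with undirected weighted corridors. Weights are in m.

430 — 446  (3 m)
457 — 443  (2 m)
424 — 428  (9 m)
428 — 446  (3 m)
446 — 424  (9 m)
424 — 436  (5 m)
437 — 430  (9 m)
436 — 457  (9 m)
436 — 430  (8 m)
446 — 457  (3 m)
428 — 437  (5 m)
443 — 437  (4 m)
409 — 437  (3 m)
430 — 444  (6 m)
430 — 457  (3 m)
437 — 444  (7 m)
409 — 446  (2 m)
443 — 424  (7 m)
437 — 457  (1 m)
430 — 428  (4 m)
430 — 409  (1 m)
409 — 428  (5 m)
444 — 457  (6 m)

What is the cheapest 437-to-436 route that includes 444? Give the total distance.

Shortest 437→444: 437–444 = 7
Shortest 444→436: 444–430–436 = 14
Total via 444: 7 + 14 = 21 m.

21 m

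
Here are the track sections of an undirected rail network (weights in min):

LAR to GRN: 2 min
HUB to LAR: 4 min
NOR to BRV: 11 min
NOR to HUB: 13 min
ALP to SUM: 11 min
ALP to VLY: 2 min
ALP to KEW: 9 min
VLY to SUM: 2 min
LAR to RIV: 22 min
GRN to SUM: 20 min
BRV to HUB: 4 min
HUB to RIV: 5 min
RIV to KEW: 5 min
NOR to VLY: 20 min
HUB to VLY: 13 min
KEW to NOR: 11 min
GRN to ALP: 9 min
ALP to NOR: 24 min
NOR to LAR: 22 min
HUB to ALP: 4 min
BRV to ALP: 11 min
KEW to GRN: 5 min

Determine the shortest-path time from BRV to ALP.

8 min

Settle nodes by increasing distance from BRV:
BRV: 0
HUB: 4  (via BRV)
LAR: 8  (via HUB)
ALP: 8  (via HUB)
Shortest route: BRV–HUB–ALP = 8 min.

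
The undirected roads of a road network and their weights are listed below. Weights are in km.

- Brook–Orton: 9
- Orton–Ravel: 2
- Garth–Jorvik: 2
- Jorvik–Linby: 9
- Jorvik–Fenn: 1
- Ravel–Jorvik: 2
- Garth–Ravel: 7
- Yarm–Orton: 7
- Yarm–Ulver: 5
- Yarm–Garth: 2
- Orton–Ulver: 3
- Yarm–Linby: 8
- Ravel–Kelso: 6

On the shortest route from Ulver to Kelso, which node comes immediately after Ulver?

Orton

Enumerating some paths:
Ulver–Yarm–Garth–Jorvik–Ravel–Kelso: 5+2+2+2+6 = 17
Ulver–Orton–Ravel–Kelso: 3+2+6 = 11
Cheapest is Ulver–Orton–Ravel–Kelso at 11 km.
So from Ulver the first move is to Orton.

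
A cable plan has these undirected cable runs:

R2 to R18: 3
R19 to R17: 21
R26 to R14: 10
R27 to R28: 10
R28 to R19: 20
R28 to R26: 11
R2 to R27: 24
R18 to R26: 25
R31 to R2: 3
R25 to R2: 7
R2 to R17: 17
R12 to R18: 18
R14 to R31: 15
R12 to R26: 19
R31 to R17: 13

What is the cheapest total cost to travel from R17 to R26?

38

Compare a few routes:
R17–R31–R2–R18–R26: 13+3+3+25 = 44
R17–R2–R18–R26: 17+3+25 = 45
R17–R31–R14–R26: 13+15+10 = 38
The minimum is 38 via R17–R31–R14–R26.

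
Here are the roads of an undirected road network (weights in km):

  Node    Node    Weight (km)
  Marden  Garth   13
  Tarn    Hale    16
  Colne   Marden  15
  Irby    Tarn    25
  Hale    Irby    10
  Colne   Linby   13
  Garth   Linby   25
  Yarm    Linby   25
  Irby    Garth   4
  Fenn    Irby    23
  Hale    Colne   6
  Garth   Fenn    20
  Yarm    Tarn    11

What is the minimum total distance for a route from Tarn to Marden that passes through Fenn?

Best Tarn to Fenn: Tarn → Irby → Fenn costing 48
Shortest Fenn→Marden: Fenn → Garth → Marden = 33
Total via Fenn: 48 + 33 = 81 km.

81 km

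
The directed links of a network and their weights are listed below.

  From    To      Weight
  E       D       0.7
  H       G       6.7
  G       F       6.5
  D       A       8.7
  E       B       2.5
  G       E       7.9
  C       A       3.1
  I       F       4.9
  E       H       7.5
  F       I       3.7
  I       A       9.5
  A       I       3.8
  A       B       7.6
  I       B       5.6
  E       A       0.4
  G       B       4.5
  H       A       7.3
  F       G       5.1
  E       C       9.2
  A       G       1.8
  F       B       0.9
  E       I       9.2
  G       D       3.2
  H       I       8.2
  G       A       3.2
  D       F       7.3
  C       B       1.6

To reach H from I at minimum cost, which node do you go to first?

Enumerating some paths:
I → F → G → E → H: 4.9+5.1+7.9+7.5 = 25.4
I → A → G → E → H: 9.5+1.8+7.9+7.5 = 26.7
The minimum is 25.4 via I → F → G → E → H.
So from I the first move is to F.

F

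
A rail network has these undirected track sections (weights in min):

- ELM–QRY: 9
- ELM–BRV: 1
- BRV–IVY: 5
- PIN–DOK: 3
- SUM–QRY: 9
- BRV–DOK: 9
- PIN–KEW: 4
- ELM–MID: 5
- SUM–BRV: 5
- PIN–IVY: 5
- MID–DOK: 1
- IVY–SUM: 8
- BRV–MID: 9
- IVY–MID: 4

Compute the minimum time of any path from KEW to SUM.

Compare a few routes:
KEW–PIN–DOK–MID–ELM–BRV–SUM: 4+3+1+5+1+5 = 19
KEW–PIN–IVY–BRV–SUM: 4+5+5+5 = 19
KEW–PIN–IVY–SUM: 4+5+8 = 17
The minimum is 17 min via KEW–PIN–IVY–SUM.

17 min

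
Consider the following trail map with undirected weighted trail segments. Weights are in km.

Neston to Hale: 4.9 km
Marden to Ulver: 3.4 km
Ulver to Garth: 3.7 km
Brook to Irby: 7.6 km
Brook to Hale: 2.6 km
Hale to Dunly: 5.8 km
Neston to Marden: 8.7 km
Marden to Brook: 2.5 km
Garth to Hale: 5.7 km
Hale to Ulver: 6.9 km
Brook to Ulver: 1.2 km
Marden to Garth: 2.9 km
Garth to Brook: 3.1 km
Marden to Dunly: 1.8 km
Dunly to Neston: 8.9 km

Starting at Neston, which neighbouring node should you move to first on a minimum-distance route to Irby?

Enumerating some paths:
Neston–Hale–Ulver–Brook–Irby: 4.9+6.9+1.2+7.6 = 20.6
Neston–Dunly–Marden–Brook–Irby: 8.9+1.8+2.5+7.6 = 20.8
Neston–Hale–Brook–Irby: 4.9+2.6+7.6 = 15.1
Neston–Marden–Brook–Irby: 8.7+2.5+7.6 = 18.8
Cheapest is Neston–Hale–Brook–Irby at 15.1 km.
So from Neston the first move is to Hale.

Hale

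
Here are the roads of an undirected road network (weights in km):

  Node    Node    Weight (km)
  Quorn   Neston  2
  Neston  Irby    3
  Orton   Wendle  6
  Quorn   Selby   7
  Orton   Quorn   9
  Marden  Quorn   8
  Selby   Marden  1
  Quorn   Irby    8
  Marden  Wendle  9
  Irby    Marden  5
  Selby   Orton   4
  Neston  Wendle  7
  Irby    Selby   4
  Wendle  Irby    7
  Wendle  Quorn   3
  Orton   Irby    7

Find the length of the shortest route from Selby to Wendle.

Enumerating some paths:
Selby–Irby–Wendle: 4+7 = 11
Selby–Marden–Wendle: 1+9 = 10
The minimum is 10 km via Selby–Marden–Wendle.

10 km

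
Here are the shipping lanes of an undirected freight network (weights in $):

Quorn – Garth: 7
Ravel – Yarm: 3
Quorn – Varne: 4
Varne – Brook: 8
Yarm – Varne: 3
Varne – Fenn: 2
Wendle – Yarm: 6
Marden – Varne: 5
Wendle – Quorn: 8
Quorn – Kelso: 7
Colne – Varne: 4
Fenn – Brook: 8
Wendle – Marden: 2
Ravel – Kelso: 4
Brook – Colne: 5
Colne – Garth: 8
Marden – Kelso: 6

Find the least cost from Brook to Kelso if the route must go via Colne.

$19

Shortest Brook→Colne: Brook–Colne = 5
Best Colne to Kelso: Colne–Varne–Yarm–Ravel–Kelso costing 14
Total via Colne: 5 + 14 = $19.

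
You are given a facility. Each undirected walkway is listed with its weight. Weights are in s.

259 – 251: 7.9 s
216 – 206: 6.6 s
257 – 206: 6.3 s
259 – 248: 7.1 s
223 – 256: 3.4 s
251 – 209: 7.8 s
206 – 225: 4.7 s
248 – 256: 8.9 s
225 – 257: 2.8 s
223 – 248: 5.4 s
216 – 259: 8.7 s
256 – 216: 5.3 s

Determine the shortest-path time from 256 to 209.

29.7 s

Running Dijkstra from 256:
256: 0
223: 3.4  (via 256)
216: 5.3  (via 256)
248: 8.8  (via 223)
206: 11.9  (via 216)
259: 14  (via 216)
225: 16.6  (via 206)
257: 18.2  (via 206)
251: 21.9  (via 259)
209: 29.7  (via 251)
Shortest route: 256–216–259–251–209 = 29.7 s.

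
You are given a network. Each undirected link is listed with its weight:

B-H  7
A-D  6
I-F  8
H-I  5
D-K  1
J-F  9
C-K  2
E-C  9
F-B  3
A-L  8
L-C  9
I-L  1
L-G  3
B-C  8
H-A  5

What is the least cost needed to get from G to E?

Running Dijkstra from G:
G: 0
L: 3  (via G)
I: 4  (via L)
H: 9  (via I)
A: 11  (via L)
C: 12  (via L)
F: 12  (via I)
K: 14  (via C)
B: 15  (via F)
D: 15  (via K)
E: 21  (via C)
Shortest route: G → L → C → E = 21.

21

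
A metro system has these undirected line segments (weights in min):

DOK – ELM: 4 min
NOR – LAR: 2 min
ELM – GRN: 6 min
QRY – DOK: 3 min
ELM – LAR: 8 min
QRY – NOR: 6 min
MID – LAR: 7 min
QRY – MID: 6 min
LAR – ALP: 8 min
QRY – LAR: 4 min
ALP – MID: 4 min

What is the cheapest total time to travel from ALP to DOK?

Enumerating some paths:
ALP - LAR - NOR - QRY - DOK: 8+2+6+3 = 19
ALP - LAR - QRY - DOK: 8+4+3 = 15
ALP - MID - QRY - DOK: 4+6+3 = 13
ALP - MID - LAR - QRY - DOK: 4+7+4+3 = 18
Cheapest is ALP - MID - QRY - DOK at 13 min.

13 min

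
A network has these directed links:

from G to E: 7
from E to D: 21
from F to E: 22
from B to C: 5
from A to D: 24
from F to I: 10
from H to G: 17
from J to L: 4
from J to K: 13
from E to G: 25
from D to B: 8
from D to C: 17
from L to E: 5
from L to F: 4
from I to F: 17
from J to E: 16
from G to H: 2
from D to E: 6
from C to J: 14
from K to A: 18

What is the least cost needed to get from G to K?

Candidate routes:
G–E–D–B–C–J–K: 7+21+8+5+14+13 = 68
G–E–D–C–J–K: 7+21+17+14+13 = 72
The minimum is 68 via G–E–D–B–C–J–K.

68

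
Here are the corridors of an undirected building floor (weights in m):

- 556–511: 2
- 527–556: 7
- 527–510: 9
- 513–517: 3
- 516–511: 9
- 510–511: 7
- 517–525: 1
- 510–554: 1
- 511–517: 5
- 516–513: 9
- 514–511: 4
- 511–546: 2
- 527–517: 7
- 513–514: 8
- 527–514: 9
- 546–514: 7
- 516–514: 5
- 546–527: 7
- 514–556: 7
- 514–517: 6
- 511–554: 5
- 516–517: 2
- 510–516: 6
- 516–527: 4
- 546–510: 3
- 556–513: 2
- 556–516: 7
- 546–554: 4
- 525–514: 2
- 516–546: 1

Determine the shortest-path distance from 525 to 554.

Shortest distances from 525:
525: 0
517: 1  (via 525)
514: 2  (via 525)
516: 3  (via 517)
513: 4  (via 517)
546: 4  (via 516)
511: 6  (via 517)
556: 6  (via 513)
510: 7  (via 546)
527: 7  (via 516)
554: 8  (via 546)
Shortest route: 525–517–516–546–554 = 8 m.

8 m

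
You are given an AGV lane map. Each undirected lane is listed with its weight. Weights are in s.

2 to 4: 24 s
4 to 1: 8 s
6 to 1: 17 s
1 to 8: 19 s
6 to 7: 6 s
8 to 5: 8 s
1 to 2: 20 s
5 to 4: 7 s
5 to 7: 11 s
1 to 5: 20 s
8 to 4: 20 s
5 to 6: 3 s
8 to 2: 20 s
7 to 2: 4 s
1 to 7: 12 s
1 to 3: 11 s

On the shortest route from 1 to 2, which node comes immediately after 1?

Candidate routes:
1–6–7–2: 17+6+4 = 27
1–7–2: 12+4 = 16
1–2: 20 = 20
1–4–5–6–7–2: 8+7+3+6+4 = 28
Cheapest is 1–7–2 at 16 s.
So from 1 the first move is to 7.

7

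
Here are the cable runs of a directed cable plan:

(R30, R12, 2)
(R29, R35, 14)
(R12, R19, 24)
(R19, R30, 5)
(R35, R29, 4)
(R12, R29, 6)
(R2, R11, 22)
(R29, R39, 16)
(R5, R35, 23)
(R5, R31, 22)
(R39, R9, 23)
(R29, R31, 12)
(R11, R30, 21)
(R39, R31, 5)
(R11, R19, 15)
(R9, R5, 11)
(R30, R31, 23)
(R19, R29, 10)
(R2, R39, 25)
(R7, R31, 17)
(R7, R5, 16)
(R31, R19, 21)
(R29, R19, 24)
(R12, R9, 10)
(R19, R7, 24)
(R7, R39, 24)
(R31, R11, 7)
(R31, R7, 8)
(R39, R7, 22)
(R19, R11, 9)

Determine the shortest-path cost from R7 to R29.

43

Shortest distances from R7:
R7: 0
R5: 16  (via R7)
R31: 17  (via R7)
R39: 24  (via R7)
R11: 24  (via R31)
R19: 38  (via R31)
R35: 39  (via R5)
R30: 43  (via R19)
R29: 43  (via R35)
Shortest route: R7–R5–R35–R29 = 43.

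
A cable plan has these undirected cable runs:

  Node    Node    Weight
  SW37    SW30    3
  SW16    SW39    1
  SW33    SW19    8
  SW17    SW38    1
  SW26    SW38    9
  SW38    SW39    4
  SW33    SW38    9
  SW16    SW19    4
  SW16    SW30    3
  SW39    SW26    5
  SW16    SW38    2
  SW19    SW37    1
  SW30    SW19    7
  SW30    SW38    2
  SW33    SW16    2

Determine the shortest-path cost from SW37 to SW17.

Candidate routes:
SW37 - SW19 - SW16 - SW38 - SW17: 1+4+2+1 = 8
SW37 - SW30 - SW38 - SW17: 3+2+1 = 6
SW37 - SW30 - SW16 - SW38 - SW17: 3+3+2+1 = 9
Cheapest is SW37 - SW30 - SW38 - SW17 at 6.

6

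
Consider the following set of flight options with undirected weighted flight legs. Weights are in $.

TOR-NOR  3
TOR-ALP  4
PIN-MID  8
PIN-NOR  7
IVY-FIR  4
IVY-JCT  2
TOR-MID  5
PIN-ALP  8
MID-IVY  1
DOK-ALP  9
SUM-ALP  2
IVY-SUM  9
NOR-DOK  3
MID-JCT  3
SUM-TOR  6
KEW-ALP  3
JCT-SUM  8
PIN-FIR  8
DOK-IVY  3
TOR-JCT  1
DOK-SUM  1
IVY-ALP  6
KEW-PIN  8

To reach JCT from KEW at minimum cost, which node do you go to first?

Enumerating some paths:
KEW → ALP → TOR → JCT: 3+4+1 = 8
KEW → ALP → SUM → DOK → IVY → JCT: 3+2+1+3+2 = 11
KEW → ALP → IVY → JCT: 3+6+2 = 11
Cheapest is KEW → ALP → TOR → JCT at $8.
So from KEW the first move is to ALP.

ALP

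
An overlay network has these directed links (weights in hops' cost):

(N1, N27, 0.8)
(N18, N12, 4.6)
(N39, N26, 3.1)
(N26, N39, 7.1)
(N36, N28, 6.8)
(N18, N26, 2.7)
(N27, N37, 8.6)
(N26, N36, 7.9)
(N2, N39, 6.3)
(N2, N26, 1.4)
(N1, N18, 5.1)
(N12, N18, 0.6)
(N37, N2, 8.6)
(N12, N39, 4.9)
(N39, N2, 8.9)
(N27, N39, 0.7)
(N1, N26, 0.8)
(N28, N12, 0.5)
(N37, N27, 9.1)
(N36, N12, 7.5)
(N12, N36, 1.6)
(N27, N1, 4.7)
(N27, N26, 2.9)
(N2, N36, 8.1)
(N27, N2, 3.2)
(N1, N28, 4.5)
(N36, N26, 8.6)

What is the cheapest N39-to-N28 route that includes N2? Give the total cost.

Best N39 to N2: N39 → N2 costing 8.9
Shortest N2→N28: N2 → N36 → N28 = 14.9
Total via N2: 8.9 + 14.9 = 23.8 hops' cost.

23.8 hops' cost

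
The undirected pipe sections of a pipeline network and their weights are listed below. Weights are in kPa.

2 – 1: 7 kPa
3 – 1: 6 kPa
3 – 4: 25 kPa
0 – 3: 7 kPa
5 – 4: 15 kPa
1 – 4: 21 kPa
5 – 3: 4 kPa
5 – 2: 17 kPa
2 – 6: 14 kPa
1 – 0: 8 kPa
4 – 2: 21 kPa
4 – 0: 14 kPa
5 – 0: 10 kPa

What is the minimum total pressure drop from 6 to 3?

Candidate routes:
6–2–1–0–3: 14+7+8+7 = 36
6–2–5–3: 14+17+4 = 35
6–2–1–3: 14+7+6 = 27
The minimum is 27 kPa via 6–2–1–3.

27 kPa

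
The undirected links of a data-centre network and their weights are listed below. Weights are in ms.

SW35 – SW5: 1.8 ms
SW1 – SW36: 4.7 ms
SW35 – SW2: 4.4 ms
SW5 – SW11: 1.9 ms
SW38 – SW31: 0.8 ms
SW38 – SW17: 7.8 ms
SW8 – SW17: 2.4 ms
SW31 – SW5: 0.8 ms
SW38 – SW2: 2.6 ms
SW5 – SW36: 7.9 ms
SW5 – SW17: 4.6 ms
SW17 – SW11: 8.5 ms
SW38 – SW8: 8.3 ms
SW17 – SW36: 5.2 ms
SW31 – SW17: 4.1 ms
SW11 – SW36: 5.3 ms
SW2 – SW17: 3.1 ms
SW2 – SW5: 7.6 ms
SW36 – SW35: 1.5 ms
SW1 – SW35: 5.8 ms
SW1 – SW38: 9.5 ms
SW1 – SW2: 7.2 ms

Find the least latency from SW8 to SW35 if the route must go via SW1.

18.1 ms

Best SW8 to SW1: SW8–SW17–SW36–SW1 costing 12.3
Best SW1 to SW35: SW1–SW35 costing 5.8
Total via SW1: 12.3 + 5.8 = 18.1 ms.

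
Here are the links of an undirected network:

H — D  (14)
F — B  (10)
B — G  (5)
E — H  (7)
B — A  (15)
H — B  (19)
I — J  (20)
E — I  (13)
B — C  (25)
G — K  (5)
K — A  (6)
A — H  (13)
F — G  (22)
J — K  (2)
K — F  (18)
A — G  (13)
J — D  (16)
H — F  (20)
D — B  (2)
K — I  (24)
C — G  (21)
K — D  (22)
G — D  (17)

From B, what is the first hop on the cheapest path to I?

Compare a few routes:
B → G → K → I: 5+5+24 = 34
B → G → K → J → I: 5+5+2+20 = 32
B → D → H → E → I: 2+14+7+13 = 36
The minimum is 32 via B → G → K → J → I.
So from B the first move is to G.

G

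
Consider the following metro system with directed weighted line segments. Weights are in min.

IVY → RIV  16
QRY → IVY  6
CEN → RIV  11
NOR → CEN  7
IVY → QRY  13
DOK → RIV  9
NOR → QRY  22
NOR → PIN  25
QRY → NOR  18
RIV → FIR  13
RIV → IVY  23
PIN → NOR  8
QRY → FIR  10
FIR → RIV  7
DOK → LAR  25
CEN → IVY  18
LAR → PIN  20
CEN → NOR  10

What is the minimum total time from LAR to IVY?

53 min

Shortest distances from LAR:
LAR: 0
PIN: 20  (via LAR)
NOR: 28  (via PIN)
CEN: 35  (via NOR)
RIV: 46  (via CEN)
QRY: 50  (via NOR)
IVY: 53  (via CEN)
Shortest route: LAR → PIN → NOR → CEN → IVY = 53 min.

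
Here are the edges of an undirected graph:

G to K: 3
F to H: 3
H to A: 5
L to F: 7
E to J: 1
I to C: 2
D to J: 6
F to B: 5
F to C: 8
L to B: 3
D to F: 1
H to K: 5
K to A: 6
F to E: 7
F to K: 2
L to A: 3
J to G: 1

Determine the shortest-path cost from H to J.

Candidate routes:
H–K–G–J: 5+3+1 = 9
H–F–D–J: 3+1+6 = 10
Cheapest is H–K–G–J at 9.

9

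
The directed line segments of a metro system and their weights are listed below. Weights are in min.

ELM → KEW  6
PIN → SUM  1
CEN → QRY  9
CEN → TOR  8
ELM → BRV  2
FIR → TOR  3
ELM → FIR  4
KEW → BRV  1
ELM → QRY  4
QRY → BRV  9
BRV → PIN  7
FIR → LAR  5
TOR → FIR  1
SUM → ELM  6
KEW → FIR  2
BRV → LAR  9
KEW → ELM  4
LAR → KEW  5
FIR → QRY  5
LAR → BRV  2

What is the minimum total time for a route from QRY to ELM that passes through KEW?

27 min

Best QRY to KEW: QRY → BRV → LAR → KEW costing 23
Shortest KEW→ELM: KEW → ELM = 4
Total via KEW: 23 + 4 = 27 min.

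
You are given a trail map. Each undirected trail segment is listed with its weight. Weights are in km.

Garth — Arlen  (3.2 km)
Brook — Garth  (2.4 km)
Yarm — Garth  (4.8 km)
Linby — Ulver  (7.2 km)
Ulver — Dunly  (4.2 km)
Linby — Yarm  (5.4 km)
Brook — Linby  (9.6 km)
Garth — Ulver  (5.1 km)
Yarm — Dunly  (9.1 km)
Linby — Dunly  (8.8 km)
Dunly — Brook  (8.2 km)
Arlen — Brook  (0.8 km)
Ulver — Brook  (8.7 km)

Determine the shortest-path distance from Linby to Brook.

9.6 km

Enumerating some paths:
Linby → Brook: 9.6 = 9.6
Linby → Yarm → Garth → Brook: 5.4+4.8+2.4 = 12.6
Linby → Ulver → Garth → Brook: 7.2+5.1+2.4 = 14.7
Linby → Yarm → Garth → Arlen → Brook: 5.4+4.8+3.2+0.8 = 14.2
Cheapest is Linby → Brook at 9.6 km.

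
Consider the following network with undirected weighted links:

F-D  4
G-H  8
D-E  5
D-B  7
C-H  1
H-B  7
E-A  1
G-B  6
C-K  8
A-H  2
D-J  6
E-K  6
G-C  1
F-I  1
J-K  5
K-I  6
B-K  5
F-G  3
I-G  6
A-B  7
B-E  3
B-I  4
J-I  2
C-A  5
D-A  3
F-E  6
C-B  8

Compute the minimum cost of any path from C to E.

Candidate routes:
C - A - E: 5+1 = 6
C - H - A - E: 1+2+1 = 4
C - G - B - E: 1+6+3 = 10
The minimum is 4 via C - H - A - E.

4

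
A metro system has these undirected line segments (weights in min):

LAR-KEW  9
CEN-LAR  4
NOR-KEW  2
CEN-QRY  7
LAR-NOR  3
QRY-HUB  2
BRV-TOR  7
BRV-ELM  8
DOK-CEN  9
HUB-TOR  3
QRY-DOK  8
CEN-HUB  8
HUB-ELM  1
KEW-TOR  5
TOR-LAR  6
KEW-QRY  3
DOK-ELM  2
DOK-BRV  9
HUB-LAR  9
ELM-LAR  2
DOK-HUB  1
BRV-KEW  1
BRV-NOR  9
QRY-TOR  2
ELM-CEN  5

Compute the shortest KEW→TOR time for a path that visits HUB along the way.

8 min

Shortest KEW→HUB: KEW → QRY → HUB = 5
Best HUB to TOR: HUB → TOR costing 3
Total via HUB: 5 + 3 = 8 min.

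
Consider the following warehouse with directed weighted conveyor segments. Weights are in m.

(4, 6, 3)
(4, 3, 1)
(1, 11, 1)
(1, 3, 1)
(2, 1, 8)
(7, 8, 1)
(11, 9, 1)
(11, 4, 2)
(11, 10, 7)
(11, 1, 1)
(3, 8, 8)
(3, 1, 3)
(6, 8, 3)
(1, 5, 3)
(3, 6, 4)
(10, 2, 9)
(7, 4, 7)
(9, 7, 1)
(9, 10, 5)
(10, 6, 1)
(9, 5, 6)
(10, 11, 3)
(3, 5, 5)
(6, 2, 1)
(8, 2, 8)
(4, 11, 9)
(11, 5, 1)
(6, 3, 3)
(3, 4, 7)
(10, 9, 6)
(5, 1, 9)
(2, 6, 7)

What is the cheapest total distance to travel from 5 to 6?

14 m

Enumerating some paths:
5 → 1 → 11 → 4 → 3 → 6: 9+1+2+1+4 = 17
5 → 1 → 3 → 6: 9+1+4 = 14
5 → 1 → 11 → 4 → 6: 9+1+2+3 = 15
5 → 1 → 11 → 9 → 10 → 6: 9+1+1+5+1 = 17
The minimum is 14 m via 5 → 1 → 3 → 6.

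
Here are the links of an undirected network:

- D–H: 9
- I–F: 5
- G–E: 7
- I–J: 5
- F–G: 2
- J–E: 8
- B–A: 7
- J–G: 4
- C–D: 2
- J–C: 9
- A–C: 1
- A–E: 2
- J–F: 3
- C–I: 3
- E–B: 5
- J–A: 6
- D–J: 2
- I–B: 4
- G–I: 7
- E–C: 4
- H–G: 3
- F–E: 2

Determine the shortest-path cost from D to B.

9

Candidate routes:
D → C → A → B: 2+1+7 = 10
D → C → E → B: 2+4+5 = 11
D → C → A → E → B: 2+1+2+5 = 10
D → C → I → B: 2+3+4 = 9
Cheapest is D → C → I → B at 9.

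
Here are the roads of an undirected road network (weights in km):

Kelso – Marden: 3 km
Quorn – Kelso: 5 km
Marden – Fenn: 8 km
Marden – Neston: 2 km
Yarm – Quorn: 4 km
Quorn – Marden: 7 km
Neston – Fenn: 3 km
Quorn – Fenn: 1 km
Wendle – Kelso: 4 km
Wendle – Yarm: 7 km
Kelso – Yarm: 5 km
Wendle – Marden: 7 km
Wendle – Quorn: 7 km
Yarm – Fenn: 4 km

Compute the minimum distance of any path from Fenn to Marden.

Compare a few routes:
Fenn → Neston → Marden: 3+2 = 5
Fenn → Quorn → Marden: 1+7 = 8
Cheapest is Fenn → Neston → Marden at 5 km.

5 km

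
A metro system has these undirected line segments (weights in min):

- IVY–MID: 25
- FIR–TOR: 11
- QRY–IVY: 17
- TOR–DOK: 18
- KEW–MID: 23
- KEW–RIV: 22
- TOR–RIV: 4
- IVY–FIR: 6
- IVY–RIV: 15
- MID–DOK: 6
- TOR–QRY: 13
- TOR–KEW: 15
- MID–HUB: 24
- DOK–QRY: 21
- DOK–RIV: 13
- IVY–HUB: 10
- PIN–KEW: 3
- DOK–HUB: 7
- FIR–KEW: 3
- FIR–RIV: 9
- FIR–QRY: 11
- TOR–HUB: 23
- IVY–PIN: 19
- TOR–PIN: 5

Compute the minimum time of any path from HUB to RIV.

20 min

Candidate routes:
HUB → IVY → RIV: 10+15 = 25
HUB → DOK → RIV: 7+13 = 20
HUB → IVY → FIR → RIV: 10+6+9 = 25
Cheapest is HUB → DOK → RIV at 20 min.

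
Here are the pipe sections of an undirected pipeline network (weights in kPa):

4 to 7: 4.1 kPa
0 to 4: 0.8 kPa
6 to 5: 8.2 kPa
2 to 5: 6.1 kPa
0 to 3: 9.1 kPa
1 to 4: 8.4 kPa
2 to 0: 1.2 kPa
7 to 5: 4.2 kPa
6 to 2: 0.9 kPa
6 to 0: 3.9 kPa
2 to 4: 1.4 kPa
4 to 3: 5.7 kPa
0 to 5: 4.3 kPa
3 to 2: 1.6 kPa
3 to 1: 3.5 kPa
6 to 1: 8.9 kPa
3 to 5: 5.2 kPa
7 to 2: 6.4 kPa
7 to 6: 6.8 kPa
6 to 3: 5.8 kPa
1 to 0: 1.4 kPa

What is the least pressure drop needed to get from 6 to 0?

2.1 kPa

Candidate routes:
6 - 2 - 4 - 0: 0.9+1.4+0.8 = 3.1
6 - 2 - 0: 0.9+1.2 = 2.1
Cheapest is 6 - 2 - 0 at 2.1 kPa.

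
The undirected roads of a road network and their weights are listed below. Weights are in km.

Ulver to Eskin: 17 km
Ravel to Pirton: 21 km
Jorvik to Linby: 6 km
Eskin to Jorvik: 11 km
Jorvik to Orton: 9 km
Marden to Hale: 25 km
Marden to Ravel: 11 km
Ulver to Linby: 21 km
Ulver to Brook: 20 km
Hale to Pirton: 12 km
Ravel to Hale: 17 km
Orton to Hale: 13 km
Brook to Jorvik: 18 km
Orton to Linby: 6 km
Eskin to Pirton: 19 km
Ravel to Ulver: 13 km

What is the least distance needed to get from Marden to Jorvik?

47 km

Candidate routes:
Marden–Ravel–Hale–Orton–Jorvik: 11+17+13+9 = 50
Marden–Hale–Orton–Jorvik: 25+13+9 = 47
Marden–Ravel–Ulver–Linby–Jorvik: 11+13+21+6 = 51
Marden–Hale–Orton–Linby–Jorvik: 25+13+6+6 = 50
The minimum is 47 km via Marden–Hale–Orton–Jorvik.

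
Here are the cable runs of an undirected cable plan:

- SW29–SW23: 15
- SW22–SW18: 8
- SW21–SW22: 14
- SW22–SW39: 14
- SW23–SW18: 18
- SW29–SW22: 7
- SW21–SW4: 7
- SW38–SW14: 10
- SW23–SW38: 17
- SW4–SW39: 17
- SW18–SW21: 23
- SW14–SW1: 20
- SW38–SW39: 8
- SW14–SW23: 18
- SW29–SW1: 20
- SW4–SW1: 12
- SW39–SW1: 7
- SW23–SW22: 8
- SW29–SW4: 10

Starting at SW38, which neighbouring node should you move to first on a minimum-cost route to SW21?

SW39

Enumerating some paths:
SW38 - SW39 - SW4 - SW21: 8+17+7 = 32
SW38 - SW39 - SW1 - SW4 - SW21: 8+7+12+7 = 34
SW38 - SW39 - SW22 - SW21: 8+14+14 = 36
SW38 - SW23 - SW22 - SW21: 17+8+14 = 39
Cheapest is SW38 - SW39 - SW4 - SW21 at 32.
So from SW38 the first move is to SW39.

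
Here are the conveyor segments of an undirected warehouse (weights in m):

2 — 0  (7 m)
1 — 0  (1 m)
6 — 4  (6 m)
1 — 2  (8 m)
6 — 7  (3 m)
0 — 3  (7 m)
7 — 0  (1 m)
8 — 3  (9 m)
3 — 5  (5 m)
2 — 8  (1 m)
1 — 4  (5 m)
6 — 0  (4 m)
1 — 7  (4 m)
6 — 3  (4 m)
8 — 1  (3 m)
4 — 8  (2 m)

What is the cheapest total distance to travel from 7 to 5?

Candidate routes:
7 - 0 - 3 - 5: 1+7+5 = 13
7 - 0 - 6 - 3 - 5: 1+4+4+5 = 14
7 - 6 - 3 - 5: 3+4+5 = 12
The minimum is 12 m via 7 - 6 - 3 - 5.

12 m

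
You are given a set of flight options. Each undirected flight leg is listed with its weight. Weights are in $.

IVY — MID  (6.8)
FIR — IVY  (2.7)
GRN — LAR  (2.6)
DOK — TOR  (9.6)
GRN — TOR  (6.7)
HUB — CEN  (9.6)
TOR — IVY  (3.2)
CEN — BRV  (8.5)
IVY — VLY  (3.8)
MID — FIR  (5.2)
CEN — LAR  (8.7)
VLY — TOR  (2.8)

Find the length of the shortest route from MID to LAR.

$19.3

Enumerating some paths:
MID → FIR → IVY → VLY → TOR → GRN → LAR: 5.2+2.7+3.8+2.8+6.7+2.6 = 23.8
MID → IVY → TOR → GRN → LAR: 6.8+3.2+6.7+2.6 = 19.3
MID → FIR → IVY → TOR → GRN → LAR: 5.2+2.7+3.2+6.7+2.6 = 20.4
MID → IVY → VLY → TOR → GRN → LAR: 6.8+3.8+2.8+6.7+2.6 = 22.7
The minimum is $19.3 via MID → IVY → TOR → GRN → LAR.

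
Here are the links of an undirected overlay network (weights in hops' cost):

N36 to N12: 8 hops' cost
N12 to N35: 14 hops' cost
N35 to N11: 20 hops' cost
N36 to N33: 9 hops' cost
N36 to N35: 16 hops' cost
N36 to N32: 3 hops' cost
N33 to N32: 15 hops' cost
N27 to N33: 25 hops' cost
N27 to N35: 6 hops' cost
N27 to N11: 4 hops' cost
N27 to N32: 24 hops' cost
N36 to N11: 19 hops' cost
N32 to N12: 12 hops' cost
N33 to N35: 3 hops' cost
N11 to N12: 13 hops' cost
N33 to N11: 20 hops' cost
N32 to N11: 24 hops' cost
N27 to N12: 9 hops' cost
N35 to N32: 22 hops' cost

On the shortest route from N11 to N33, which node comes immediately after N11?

Enumerating some paths:
N11–N27–N35–N33: 4+6+3 = 13
N11–N35–N33: 20+3 = 23
N11–N33: 20 = 20
Cheapest is N11–N27–N35–N33 at 13 hops' cost.
So from N11 the first move is to N27.

N27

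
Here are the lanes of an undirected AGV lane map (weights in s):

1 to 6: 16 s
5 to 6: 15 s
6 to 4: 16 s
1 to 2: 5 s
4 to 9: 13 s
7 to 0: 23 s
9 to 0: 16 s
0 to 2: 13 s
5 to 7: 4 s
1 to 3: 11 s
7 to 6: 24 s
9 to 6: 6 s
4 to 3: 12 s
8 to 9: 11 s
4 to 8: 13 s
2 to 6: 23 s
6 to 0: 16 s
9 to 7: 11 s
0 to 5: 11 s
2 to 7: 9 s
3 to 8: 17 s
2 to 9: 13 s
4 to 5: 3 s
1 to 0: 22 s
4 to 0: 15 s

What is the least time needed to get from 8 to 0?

Running Dijkstra from 8:
8: 0
9: 11  (via 8)
4: 13  (via 8)
5: 16  (via 4)
3: 17  (via 8)
6: 17  (via 9)
7: 20  (via 5)
2: 24  (via 9)
0: 27  (via 9)
Shortest route: 8–9–0 = 27 s.

27 s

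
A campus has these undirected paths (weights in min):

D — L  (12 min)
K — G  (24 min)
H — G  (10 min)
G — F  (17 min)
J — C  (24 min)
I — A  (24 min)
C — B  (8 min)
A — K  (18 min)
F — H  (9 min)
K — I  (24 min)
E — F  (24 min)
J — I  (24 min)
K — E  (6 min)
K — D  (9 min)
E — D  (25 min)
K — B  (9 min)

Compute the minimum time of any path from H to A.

52 min

Enumerating some paths:
H–G–K–A: 10+24+18 = 52
H–F–G–K–A: 9+17+24+18 = 68
H–G–F–E–K–A: 10+17+24+6+18 = 75
H–F–E–K–A: 9+24+6+18 = 57
The minimum is 52 min via H–G–K–A.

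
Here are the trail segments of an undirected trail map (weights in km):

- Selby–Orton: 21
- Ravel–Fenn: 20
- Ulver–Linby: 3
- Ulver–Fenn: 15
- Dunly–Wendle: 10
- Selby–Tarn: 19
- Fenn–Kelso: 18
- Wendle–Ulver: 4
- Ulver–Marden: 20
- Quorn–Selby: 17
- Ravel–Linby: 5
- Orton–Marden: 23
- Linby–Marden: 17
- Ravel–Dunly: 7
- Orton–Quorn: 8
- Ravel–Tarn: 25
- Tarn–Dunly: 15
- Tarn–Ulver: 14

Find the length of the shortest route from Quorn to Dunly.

51 km

Candidate routes:
Quorn–Orton–Marden–Linby–Ravel–Dunly: 8+23+17+5+7 = 60
Quorn–Orton–Selby–Tarn–Dunly: 8+21+19+15 = 63
Quorn–Selby–Tarn–Dunly: 17+19+15 = 51
Quorn–Selby–Tarn–Ulver–Wendle–Dunly: 17+19+14+4+10 = 64
Cheapest is Quorn–Selby–Tarn–Dunly at 51 km.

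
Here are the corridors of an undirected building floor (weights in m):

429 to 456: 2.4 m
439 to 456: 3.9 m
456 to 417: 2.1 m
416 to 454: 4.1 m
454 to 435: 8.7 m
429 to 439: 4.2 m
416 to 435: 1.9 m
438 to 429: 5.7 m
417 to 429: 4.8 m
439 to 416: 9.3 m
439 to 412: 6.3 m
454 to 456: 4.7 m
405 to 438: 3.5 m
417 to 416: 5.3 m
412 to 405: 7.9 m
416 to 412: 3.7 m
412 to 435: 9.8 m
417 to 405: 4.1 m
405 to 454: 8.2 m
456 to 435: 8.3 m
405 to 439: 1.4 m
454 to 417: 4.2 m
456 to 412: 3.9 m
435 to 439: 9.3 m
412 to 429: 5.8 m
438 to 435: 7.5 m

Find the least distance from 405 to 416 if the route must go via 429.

15.1 m

Best 405 to 429: 405–439–429 costing 5.6
Best 429 to 416: 429–412–416 costing 9.5
Total via 429: 5.6 + 9.5 = 15.1 m.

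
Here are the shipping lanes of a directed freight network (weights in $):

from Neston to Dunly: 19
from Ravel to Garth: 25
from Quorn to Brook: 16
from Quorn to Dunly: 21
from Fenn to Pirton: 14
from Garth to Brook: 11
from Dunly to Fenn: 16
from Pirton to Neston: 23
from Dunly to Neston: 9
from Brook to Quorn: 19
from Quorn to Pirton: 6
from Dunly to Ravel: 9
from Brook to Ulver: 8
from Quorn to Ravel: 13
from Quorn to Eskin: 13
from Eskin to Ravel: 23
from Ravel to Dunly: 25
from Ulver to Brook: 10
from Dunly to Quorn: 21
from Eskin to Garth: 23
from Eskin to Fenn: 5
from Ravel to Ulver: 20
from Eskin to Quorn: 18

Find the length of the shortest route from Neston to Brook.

$56

Enumerating some paths:
Neston–Dunly–Quorn–Brook: 19+21+16 = 56
Neston–Dunly–Ravel–Ulver–Brook: 19+9+20+10 = 58
Cheapest is Neston–Dunly–Quorn–Brook at $56.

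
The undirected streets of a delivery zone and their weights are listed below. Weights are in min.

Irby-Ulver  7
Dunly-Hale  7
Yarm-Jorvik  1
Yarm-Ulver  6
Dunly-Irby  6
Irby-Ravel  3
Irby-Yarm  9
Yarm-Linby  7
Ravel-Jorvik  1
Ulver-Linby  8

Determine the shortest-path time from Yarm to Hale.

Enumerating some paths:
Yarm–Linby–Ulver–Irby–Dunly–Hale: 7+8+7+6+7 = 35
Yarm–Ulver–Irby–Dunly–Hale: 6+7+6+7 = 26
Yarm–Irby–Dunly–Hale: 9+6+7 = 22
Yarm–Jorvik–Ravel–Irby–Dunly–Hale: 1+1+3+6+7 = 18
Cheapest is Yarm–Jorvik–Ravel–Irby–Dunly–Hale at 18 min.

18 min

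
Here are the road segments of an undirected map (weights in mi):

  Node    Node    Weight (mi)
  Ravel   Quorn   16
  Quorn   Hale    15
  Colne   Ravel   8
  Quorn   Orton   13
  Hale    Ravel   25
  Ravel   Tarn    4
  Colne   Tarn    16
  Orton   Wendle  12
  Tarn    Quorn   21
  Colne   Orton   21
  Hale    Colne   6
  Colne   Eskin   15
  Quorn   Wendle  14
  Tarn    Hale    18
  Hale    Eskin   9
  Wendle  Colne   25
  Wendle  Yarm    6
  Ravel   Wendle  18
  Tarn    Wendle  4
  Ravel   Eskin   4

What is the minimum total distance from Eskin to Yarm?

18 mi

Compare a few routes:
Eskin - Ravel - Wendle - Yarm: 4+18+6 = 28
Eskin - Ravel - Tarn - Wendle - Yarm: 4+4+4+6 = 18
The minimum is 18 mi via Eskin - Ravel - Tarn - Wendle - Yarm.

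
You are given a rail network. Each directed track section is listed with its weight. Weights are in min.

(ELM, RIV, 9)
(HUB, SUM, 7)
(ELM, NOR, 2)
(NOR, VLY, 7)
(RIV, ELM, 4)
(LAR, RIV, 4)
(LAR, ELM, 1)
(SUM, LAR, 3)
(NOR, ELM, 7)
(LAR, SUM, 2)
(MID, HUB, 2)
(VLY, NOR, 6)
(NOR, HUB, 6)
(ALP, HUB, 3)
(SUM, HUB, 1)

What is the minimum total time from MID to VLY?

Compare a few routes:
MID - HUB - SUM - LAR - ELM - NOR - VLY: 2+7+3+1+2+7 = 22
MID - HUB - SUM - LAR - RIV - ELM - NOR - VLY: 2+7+3+4+4+2+7 = 29
Cheapest is MID - HUB - SUM - LAR - ELM - NOR - VLY at 22 min.

22 min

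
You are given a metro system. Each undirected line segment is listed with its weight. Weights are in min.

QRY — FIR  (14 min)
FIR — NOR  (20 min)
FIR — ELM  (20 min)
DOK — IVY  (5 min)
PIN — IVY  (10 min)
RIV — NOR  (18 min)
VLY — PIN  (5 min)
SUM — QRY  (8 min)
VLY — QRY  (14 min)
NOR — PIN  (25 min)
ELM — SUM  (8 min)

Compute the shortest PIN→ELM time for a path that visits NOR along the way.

Shortest PIN→NOR: PIN → NOR = 25
Shortest NOR→ELM: NOR → FIR → ELM = 40
Total via NOR: 25 + 40 = 65 min.

65 min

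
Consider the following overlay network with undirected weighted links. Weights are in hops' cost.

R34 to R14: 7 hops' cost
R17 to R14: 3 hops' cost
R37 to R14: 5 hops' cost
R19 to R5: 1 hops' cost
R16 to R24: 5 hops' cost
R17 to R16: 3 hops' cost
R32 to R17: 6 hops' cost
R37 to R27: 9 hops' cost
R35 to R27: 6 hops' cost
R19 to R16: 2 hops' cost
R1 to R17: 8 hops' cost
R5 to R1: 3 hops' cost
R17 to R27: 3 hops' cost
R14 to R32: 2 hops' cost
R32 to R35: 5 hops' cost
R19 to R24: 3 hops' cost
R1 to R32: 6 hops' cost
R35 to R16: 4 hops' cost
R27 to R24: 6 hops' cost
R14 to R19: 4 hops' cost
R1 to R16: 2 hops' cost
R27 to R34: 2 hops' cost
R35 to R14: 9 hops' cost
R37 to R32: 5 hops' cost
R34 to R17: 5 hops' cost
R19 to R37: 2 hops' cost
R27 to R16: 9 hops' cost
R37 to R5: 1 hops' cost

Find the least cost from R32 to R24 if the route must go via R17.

13 hops' cost

Best R32 to R17: R32–R14–R17 costing 5
Shortest R17→R24: R17–R16–R24 = 8
Total via R17: 5 + 8 = 13 hops' cost.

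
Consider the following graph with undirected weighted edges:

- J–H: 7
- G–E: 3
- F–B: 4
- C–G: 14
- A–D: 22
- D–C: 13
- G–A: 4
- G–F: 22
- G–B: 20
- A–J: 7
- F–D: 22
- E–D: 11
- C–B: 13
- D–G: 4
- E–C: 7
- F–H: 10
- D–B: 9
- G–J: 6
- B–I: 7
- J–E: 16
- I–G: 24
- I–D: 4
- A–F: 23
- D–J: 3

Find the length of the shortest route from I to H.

Candidate routes:
I - B - F - H: 7+4+10 = 21
I - D - J - H: 4+3+7 = 14
Cheapest is I - D - J - H at 14.

14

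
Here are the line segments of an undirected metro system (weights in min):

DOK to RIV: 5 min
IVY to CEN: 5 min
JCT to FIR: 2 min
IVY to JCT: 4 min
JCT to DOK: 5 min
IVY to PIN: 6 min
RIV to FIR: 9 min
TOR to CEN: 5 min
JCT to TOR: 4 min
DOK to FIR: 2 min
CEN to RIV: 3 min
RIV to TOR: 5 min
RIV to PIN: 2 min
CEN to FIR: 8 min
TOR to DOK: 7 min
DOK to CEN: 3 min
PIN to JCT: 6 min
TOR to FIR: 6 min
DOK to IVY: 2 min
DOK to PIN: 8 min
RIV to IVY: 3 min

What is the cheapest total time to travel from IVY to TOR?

Candidate routes:
IVY → DOK → TOR: 2+7 = 9
IVY → RIV → TOR: 3+5 = 8
Cheapest is IVY → RIV → TOR at 8 min.

8 min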